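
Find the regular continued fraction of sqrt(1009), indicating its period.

Write x_i = (sqrt(1009) + m_i)/d_i with (m_0, d_0) = (0, 1). a_0 = floor(sqrt(1009)) = 31, since 31^2 = 961 <= 1009 < 1024 = 32^2.
Iterate m_{i+1} = d_i*a_i - m_i, d_{i+1} = (1009 - m_{i+1}^2)/d_i, a_{i+1} = floor((a_0 + m_{i+1})/d_{i+1}):
  m_1 = 1*31 - 0 = 31, d_1 = (1009 - 31^2)/1 = 48/1 = 48, a_1 = floor((31 + 31)/48) = 1.
  m_2 = 48*1 - 31 = 17, d_2 = (1009 - 17^2)/48 = 720/48 = 15, a_2 = floor((31 + 17)/15) = 3.
  m_3 = 15*3 - 17 = 28, d_3 = (1009 - 28^2)/15 = 225/15 = 15, a_3 = floor((31 + 28)/15) = 3.
  m_4 = 15*3 - 28 = 17, d_4 = (1009 - 17^2)/15 = 720/15 = 48, a_4 = floor((31 + 17)/48) = 1.
  m_5 = 48*1 - 17 = 31, d_5 = (1009 - 31^2)/48 = 48/48 = 1, a_5 = floor((31 + 31)/1) = 62.
  m_6 = 1*62 - 31 = 31, d_6 = (1009 - 31^2)/1 = 48/1 = 48: (m_6, d_6) = (m_1, d_1) = (31, 48), so from here the quotients repeat a_1, ..., a_5; the period length is 5.
Hence the expansion of sqrt(1009) is a_0 = 31 followed by the repeating block 1, 3, 3, 1, 62 (period 5).

[31; (1, 3, 3, 1, 62)]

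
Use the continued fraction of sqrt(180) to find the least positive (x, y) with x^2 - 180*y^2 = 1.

First expand sqrt(180) as a continued fraction. With x_i = (sqrt(180) + m_i)/d_i and (m_0, d_0) = (0, 1): a_0 = floor(sqrt(180)) = 13, since 13^2 = 169 <= 180 < 196 = 14^2.
Iterate m_{i+1} = d_i*a_i - m_i, d_{i+1} = (180 - m_{i+1}^2)/d_i, a_{i+1} = floor((a_0 + m_{i+1})/d_{i+1}):
  m_1 = 1*13 - 0 = 13, d_1 = (180 - 13^2)/1 = 11/1 = 11, a_1 = floor((13 + 13)/11) = 2.
  m_2 = 11*2 - 13 = 9, d_2 = (180 - 9^2)/11 = 99/11 = 9, a_2 = floor((13 + 9)/9) = 2.
  m_3 = 9*2 - 9 = 9, d_3 = (180 - 9^2)/9 = 99/9 = 11, a_3 = floor((13 + 9)/11) = 2.
  m_4 = 11*2 - 9 = 13, d_4 = (180 - 13^2)/11 = 11/11 = 1, a_4 = floor((13 + 13)/1) = 26.
  m_5 = 1*26 - 13 = 13, d_5 = (180 - 13^2)/1 = 11/1 = 11: (m_5, d_5) = (m_1, d_1) = (13, 11), so from here the quotients repeat a_1, ..., a_4; the period length is 4.
So sqrt(180) = [13; (2, 2, 2, 26)] with period length k = 4.
k is even, so the fundamental solution of x^2 - 180y^2 = 1 is (p_{k-1}, q_{k-1}) = (p_3, q_3); compute convergents through index 3.
Convergents (p_i = a_i*p_{i-1} + p_{i-2}, q_i = a_i*q_{i-1} + q_{i-2} with p_{-2}=0, p_{-1}=1, q_{-2}=1, q_{-1}=0):
  i=0: a_0=13, p_0 = 13*1 + 0 = 13, q_0 = 13*0 + 1 = 1.
  i=1: a_1=2, p_1 = 2*13 + 1 = 27, q_1 = 2*1 + 0 = 2.
  i=2: a_2=2, p_2 = 2*27 + 13 = 67, q_2 = 2*2 + 1 = 5.
  i=3: a_3=2, p_3 = 2*67 + 27 = 161, q_3 = 2*5 + 2 = 12.
Check: 161^2 - 180*12^2 = 25921 - 25920 = 1, so (x, y) = (161, 12) solves the equation, and by the theorem it is the least positive solution.

(x, y) = (161, 12)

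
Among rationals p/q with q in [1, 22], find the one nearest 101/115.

7/8

Expand x = 101/115 as a continued fraction with the Euclidean algorithm:
  101 = 0*115 + 101, so a_0 = 0.
  115 = 1*101 + 14, so a_1 = 1.
  101 = 7*14 + 3, so a_2 = 7.
  14 = 4*3 + 2, so a_3 = 4.
  3 = 1*2 + 1, so a_4 = 1.
  2 = 2*1 + 0, so a_5 = 2.
so x = [0; 1, 7, 4, 1, 2].
Convergents (p_i = a_i*p_{i-1} + p_{i-2}, q_i = a_i*q_{i-1} + q_{i-2} with p_{-2}=0, p_{-1}=1, q_{-2}=1, q_{-1}=0), until the denominator exceeds 22:
  i=0: a_0=0, p_0 = 0*1 + 0 = 0, q_0 = 0*0 + 1 = 1.
  i=1: a_1=1, p_1 = 1*0 + 1 = 1, q_1 = 1*1 + 0 = 1.
  i=2: a_2=7, p_2 = 7*1 + 0 = 7, q_2 = 7*1 + 1 = 8.
  i=3: a_3=4, p_3 = 4*7 + 1 = 29, q_3 = 4*8 + 1 = 33.
q_3 = 33 > 22, so the last convergent with denominator <= 22 is p_2/q_2 = 7/8.
The closest fraction with denominator <= 22 is either p_2/q_2 or the intermediate fraction (k*p_2 + p_1)/(k*q_2 + q_1) with the largest k >= 1 whose denominator stays <= 22; these approach x as k grows, and every other convergent or intermediate fraction in range is farther away.
Largest k: floor((22 - q_1)/q_2) = floor((22 - 1)/8) = 2.
That gives (2*7 + 1)/(2*8 + 1) = 15/17.
Compare the errors: |x - 7/8| = |101*8 - 7*115|/(115*8) = 3/920, and |x - 15/17| = |101*17 - 15*115|/(115*17) = 8/1955.
Cross-multiplying, 3*1955 = 5865 < 7360 = 8*920, so 3/920 is smaller: the convergent 7/8 is closer to x than 15/17.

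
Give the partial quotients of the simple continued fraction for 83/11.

[7; 1, 1, 5]

Run the Euclidean algorithm on 83 and 11; the successive quotients are the partial quotients a_0, a_1, ... (each step inverts the fractional part left over by the previous one):
  83 = 7*11 + 6, so a_0 = 7.
  11 = 1*6 + 5, so a_1 = 1.
  6 = 1*5 + 1, so a_2 = 1.
  5 = 5*1 + 0, so a_3 = 5.
The remainder reaches 0 after 4 divisions, so the expansion has 4 partial quotients, read off in order.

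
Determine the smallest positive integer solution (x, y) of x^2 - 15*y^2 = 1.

First expand sqrt(15) as a continued fraction. With x_i = (sqrt(15) + m_i)/d_i and (m_0, d_0) = (0, 1): a_0 = floor(sqrt(15)) = 3, since 3^2 = 9 <= 15 < 16 = 4^2.
Iterate m_{i+1} = d_i*a_i - m_i, d_{i+1} = (15 - m_{i+1}^2)/d_i, a_{i+1} = floor((a_0 + m_{i+1})/d_{i+1}):
  m_1 = 1*3 - 0 = 3, d_1 = (15 - 3^2)/1 = 6/1 = 6, a_1 = floor((3 + 3)/6) = 1.
  m_2 = 6*1 - 3 = 3, d_2 = (15 - 3^2)/6 = 6/6 = 1, a_2 = floor((3 + 3)/1) = 6.
  m_3 = 1*6 - 3 = 3, d_3 = (15 - 3^2)/1 = 6/1 = 6: (m_3, d_3) = (m_1, d_1) = (3, 6), so from here the quotients repeat a_1, a_2; the period length is 2.
So sqrt(15) = [3; (1, 6)] with period length k = 2.
k is even, so the fundamental solution of x^2 - 15y^2 = 1 is (p_{k-1}, q_{k-1}) = (p_1, q_1); compute convergents through index 1.
Convergents (p_i = a_i*p_{i-1} + p_{i-2}, q_i = a_i*q_{i-1} + q_{i-2} with p_{-2}=0, p_{-1}=1, q_{-2}=1, q_{-1}=0):
  i=0: a_0=3, p_0 = 3*1 + 0 = 3, q_0 = 3*0 + 1 = 1.
  i=1: a_1=1, p_1 = 1*3 + 1 = 4, q_1 = 1*1 + 0 = 1.
Check: 4^2 - 15*1^2 = 16 - 15 = 1, so (x, y) = (4, 1) solves the equation, and by the theorem it is the least positive solution.

(x, y) = (4, 1)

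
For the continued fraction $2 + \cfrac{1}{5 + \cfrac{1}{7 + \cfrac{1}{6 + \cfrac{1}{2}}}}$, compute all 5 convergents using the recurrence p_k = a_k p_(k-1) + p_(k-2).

Using the convergent recurrence p_i = a_i*p_{i-1} + p_{i-2}, q_i = a_i*q_{i-1} + q_{i-2} with p_{-2}=0, p_{-1}=1, q_{-2}=1, q_{-1}=0:
  i=0: a_0=2, p_0 = 2*1 + 0 = 2, q_0 = 2*0 + 1 = 1.
  i=1: a_1=5, p_1 = 5*2 + 1 = 11, q_1 = 5*1 + 0 = 5.
  i=2: a_2=7, p_2 = 7*11 + 2 = 79, q_2 = 7*5 + 1 = 36.
  i=3: a_3=6, p_3 = 6*79 + 11 = 485, q_3 = 6*36 + 5 = 221.
  i=4: a_4=2, p_4 = 2*485 + 79 = 1049, q_4 = 2*221 + 36 = 478.

2/1, 11/5, 79/36, 485/221, 1049/478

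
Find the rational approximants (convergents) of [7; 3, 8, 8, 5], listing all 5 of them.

Using the convergent recurrence p_i = a_i*p_{i-1} + p_{i-2}, q_i = a_i*q_{i-1} + q_{i-2} with p_{-2}=0, p_{-1}=1, q_{-2}=1, q_{-1}=0:
  i=0: a_0=7, p_0 = 7*1 + 0 = 7, q_0 = 7*0 + 1 = 1.
  i=1: a_1=3, p_1 = 3*7 + 1 = 22, q_1 = 3*1 + 0 = 3.
  i=2: a_2=8, p_2 = 8*22 + 7 = 183, q_2 = 8*3 + 1 = 25.
  i=3: a_3=8, p_3 = 8*183 + 22 = 1486, q_3 = 8*25 + 3 = 203.
  i=4: a_4=5, p_4 = 5*1486 + 183 = 7613, q_4 = 5*203 + 25 = 1040.

7/1, 22/3, 183/25, 1486/203, 7613/1040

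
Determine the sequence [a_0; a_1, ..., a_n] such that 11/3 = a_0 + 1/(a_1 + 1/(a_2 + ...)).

Run the Euclidean algorithm on 11 and 3; the successive quotients are the partial quotients a_0, a_1, ... (each step inverts the fractional part left over by the previous one):
  11 = 3*3 + 2, so a_0 = 3.
  3 = 1*2 + 1, so a_1 = 1.
  2 = 2*1 + 0, so a_2 = 2.
The remainder reaches 0 after 3 divisions, so the expansion has 3 partial quotients, read off in order.

[3; 1, 2]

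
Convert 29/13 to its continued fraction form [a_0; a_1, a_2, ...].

[2; 4, 3]

Run the Euclidean algorithm on 29 and 13; the successive quotients are the partial quotients a_0, a_1, ... (each step inverts the fractional part left over by the previous one):
  29 = 2*13 + 3, so a_0 = 2.
  13 = 4*3 + 1, so a_1 = 4.
  3 = 3*1 + 0, so a_2 = 3.
The remainder reaches 0 after 3 divisions, so the expansion has 3 partial quotients, read off in order.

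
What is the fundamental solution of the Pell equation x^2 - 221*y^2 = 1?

(x, y) = (1665, 112)

First expand sqrt(221) as a continued fraction. With x_i = (sqrt(221) + m_i)/d_i and (m_0, d_0) = (0, 1): a_0 = floor(sqrt(221)) = 14, since 14^2 = 196 <= 221 < 225 = 15^2.
Iterate m_{i+1} = d_i*a_i - m_i, d_{i+1} = (221 - m_{i+1}^2)/d_i, a_{i+1} = floor((a_0 + m_{i+1})/d_{i+1}):
  m_1 = 1*14 - 0 = 14, d_1 = (221 - 14^2)/1 = 25/1 = 25, a_1 = floor((14 + 14)/25) = 1.
  m_2 = 25*1 - 14 = 11, d_2 = (221 - 11^2)/25 = 100/25 = 4, a_2 = floor((14 + 11)/4) = 6.
  m_3 = 4*6 - 11 = 13, d_3 = (221 - 13^2)/4 = 52/4 = 13, a_3 = floor((14 + 13)/13) = 2.
  m_4 = 13*2 - 13 = 13, d_4 = (221 - 13^2)/13 = 52/13 = 4, a_4 = floor((14 + 13)/4) = 6.
  m_5 = 4*6 - 13 = 11, d_5 = (221 - 11^2)/4 = 100/4 = 25, a_5 = floor((14 + 11)/25) = 1.
  m_6 = 25*1 - 11 = 14, d_6 = (221 - 14^2)/25 = 25/25 = 1, a_6 = floor((14 + 14)/1) = 28.
  m_7 = 1*28 - 14 = 14, d_7 = (221 - 14^2)/1 = 25/1 = 25: (m_7, d_7) = (m_1, d_1) = (14, 25), so from here the quotients repeat a_1, ..., a_6; the period length is 6.
So sqrt(221) = [14; (1, 6, 2, 6, 1, 28)] with period length k = 6.
k is even, so the fundamental solution of x^2 - 221y^2 = 1 is (p_{k-1}, q_{k-1}) = (p_5, q_5); compute convergents through index 5.
Convergents (p_i = a_i*p_{i-1} + p_{i-2}, q_i = a_i*q_{i-1} + q_{i-2} with p_{-2}=0, p_{-1}=1, q_{-2}=1, q_{-1}=0):
  i=0: a_0=14, p_0 = 14*1 + 0 = 14, q_0 = 14*0 + 1 = 1.
  i=1: a_1=1, p_1 = 1*14 + 1 = 15, q_1 = 1*1 + 0 = 1.
  i=2: a_2=6, p_2 = 6*15 + 14 = 104, q_2 = 6*1 + 1 = 7.
  i=3: a_3=2, p_3 = 2*104 + 15 = 223, q_3 = 2*7 + 1 = 15.
  i=4: a_4=6, p_4 = 6*223 + 104 = 1442, q_4 = 6*15 + 7 = 97.
  i=5: a_5=1, p_5 = 1*1442 + 223 = 1665, q_5 = 1*97 + 15 = 112.
Check: 1665^2 - 221*112^2 = 2772225 - 2772224 = 1, so (x, y) = (1665, 112) solves the equation, and by the theorem it is the least positive solution.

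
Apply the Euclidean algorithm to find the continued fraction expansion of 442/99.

[4; 2, 6, 1, 1, 3]

Run the Euclidean algorithm on 442 and 99; the successive quotients are the partial quotients a_0, a_1, ... (each step inverts the fractional part left over by the previous one):
  442 = 4*99 + 46, so a_0 = 4.
  99 = 2*46 + 7, so a_1 = 2.
  46 = 6*7 + 4, so a_2 = 6.
  7 = 1*4 + 3, so a_3 = 1.
  4 = 1*3 + 1, so a_4 = 1.
  3 = 3*1 + 0, so a_5 = 3.
The remainder reaches 0 after 6 divisions, so the expansion has 6 partial quotients, read off in order.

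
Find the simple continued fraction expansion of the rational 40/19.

[2; 9, 2]

Run the Euclidean algorithm on 40 and 19; the successive quotients are the partial quotients a_0, a_1, ... (each step inverts the fractional part left over by the previous one):
  40 = 2*19 + 2, so a_0 = 2.
  19 = 9*2 + 1, so a_1 = 9.
  2 = 2*1 + 0, so a_2 = 2.
The remainder reaches 0 after 3 divisions, so the expansion has 3 partial quotients, read off in order.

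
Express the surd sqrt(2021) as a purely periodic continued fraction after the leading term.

Write x_i = (sqrt(2021) + m_i)/d_i with (m_0, d_0) = (0, 1). a_0 = floor(sqrt(2021)) = 44, since 44^2 = 1936 <= 2021 < 2025 = 45^2.
Iterate m_{i+1} = d_i*a_i - m_i, d_{i+1} = (2021 - m_{i+1}^2)/d_i, a_{i+1} = floor((a_0 + m_{i+1})/d_{i+1}):
  m_1 = 1*44 - 0 = 44, d_1 = (2021 - 44^2)/1 = 85/1 = 85, a_1 = floor((44 + 44)/85) = 1.
  m_2 = 85*1 - 44 = 41, d_2 = (2021 - 41^2)/85 = 340/85 = 4, a_2 = floor((44 + 41)/4) = 21.
  m_3 = 4*21 - 41 = 43, d_3 = (2021 - 43^2)/4 = 172/4 = 43, a_3 = floor((44 + 43)/43) = 2.
  m_4 = 43*2 - 43 = 43, d_4 = (2021 - 43^2)/43 = 172/43 = 4, a_4 = floor((44 + 43)/4) = 21.
  m_5 = 4*21 - 43 = 41, d_5 = (2021 - 41^2)/4 = 340/4 = 85, a_5 = floor((44 + 41)/85) = 1.
  m_6 = 85*1 - 41 = 44, d_6 = (2021 - 44^2)/85 = 85/85 = 1, a_6 = floor((44 + 44)/1) = 88.
  m_7 = 1*88 - 44 = 44, d_7 = (2021 - 44^2)/1 = 85/1 = 85: (m_7, d_7) = (m_1, d_1) = (44, 85), so from here the quotients repeat a_1, ..., a_6; the period length is 6.
Hence the expansion of sqrt(2021) is a_0 = 44 followed by the repeating block 1, 21, 2, 21, 1, 88 (period 6).

[44; (1, 21, 2, 21, 1, 88)]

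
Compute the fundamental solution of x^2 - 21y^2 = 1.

First expand sqrt(21) as a continued fraction. With x_i = (sqrt(21) + m_i)/d_i and (m_0, d_0) = (0, 1): a_0 = floor(sqrt(21)) = 4, since 4^2 = 16 <= 21 < 25 = 5^2.
Iterate m_{i+1} = d_i*a_i - m_i, d_{i+1} = (21 - m_{i+1}^2)/d_i, a_{i+1} = floor((a_0 + m_{i+1})/d_{i+1}):
  m_1 = 1*4 - 0 = 4, d_1 = (21 - 4^2)/1 = 5/1 = 5, a_1 = floor((4 + 4)/5) = 1.
  m_2 = 5*1 - 4 = 1, d_2 = (21 - 1^2)/5 = 20/5 = 4, a_2 = floor((4 + 1)/4) = 1.
  m_3 = 4*1 - 1 = 3, d_3 = (21 - 3^2)/4 = 12/4 = 3, a_3 = floor((4 + 3)/3) = 2.
  m_4 = 3*2 - 3 = 3, d_4 = (21 - 3^2)/3 = 12/3 = 4, a_4 = floor((4 + 3)/4) = 1.
  m_5 = 4*1 - 3 = 1, d_5 = (21 - 1^2)/4 = 20/4 = 5, a_5 = floor((4 + 1)/5) = 1.
  m_6 = 5*1 - 1 = 4, d_6 = (21 - 4^2)/5 = 5/5 = 1, a_6 = floor((4 + 4)/1) = 8.
  m_7 = 1*8 - 4 = 4, d_7 = (21 - 4^2)/1 = 5/1 = 5: (m_7, d_7) = (m_1, d_1) = (4, 5), so from here the quotients repeat a_1, ..., a_6; the period length is 6.
So sqrt(21) = [4; (1, 1, 2, 1, 1, 8)] with period length k = 6.
k is even, so the fundamental solution of x^2 - 21y^2 = 1 is (p_{k-1}, q_{k-1}) = (p_5, q_5); compute convergents through index 5.
Convergents (p_i = a_i*p_{i-1} + p_{i-2}, q_i = a_i*q_{i-1} + q_{i-2} with p_{-2}=0, p_{-1}=1, q_{-2}=1, q_{-1}=0):
  i=0: a_0=4, p_0 = 4*1 + 0 = 4, q_0 = 4*0 + 1 = 1.
  i=1: a_1=1, p_1 = 1*4 + 1 = 5, q_1 = 1*1 + 0 = 1.
  i=2: a_2=1, p_2 = 1*5 + 4 = 9, q_2 = 1*1 + 1 = 2.
  i=3: a_3=2, p_3 = 2*9 + 5 = 23, q_3 = 2*2 + 1 = 5.
  i=4: a_4=1, p_4 = 1*23 + 9 = 32, q_4 = 1*5 + 2 = 7.
  i=5: a_5=1, p_5 = 1*32 + 23 = 55, q_5 = 1*7 + 5 = 12.
Check: 55^2 - 21*12^2 = 3025 - 3024 = 1, so (x, y) = (55, 12) solves the equation, and by the theorem it is the least positive solution.

(x, y) = (55, 12)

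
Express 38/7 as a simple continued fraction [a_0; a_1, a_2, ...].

Run the Euclidean algorithm on 38 and 7; the successive quotients are the partial quotients a_0, a_1, ... (each step inverts the fractional part left over by the previous one):
  38 = 5*7 + 3, so a_0 = 5.
  7 = 2*3 + 1, so a_1 = 2.
  3 = 3*1 + 0, so a_2 = 3.
The remainder reaches 0 after 3 divisions, so the expansion has 3 partial quotients, read off in order.

[5; 2, 3]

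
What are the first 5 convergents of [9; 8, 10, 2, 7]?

9/1, 73/8, 739/81, 1551/170, 11596/1271

Using the convergent recurrence p_i = a_i*p_{i-1} + p_{i-2}, q_i = a_i*q_{i-1} + q_{i-2} with p_{-2}=0, p_{-1}=1, q_{-2}=1, q_{-1}=0:
  i=0: a_0=9, p_0 = 9*1 + 0 = 9, q_0 = 9*0 + 1 = 1.
  i=1: a_1=8, p_1 = 8*9 + 1 = 73, q_1 = 8*1 + 0 = 8.
  i=2: a_2=10, p_2 = 10*73 + 9 = 739, q_2 = 10*8 + 1 = 81.
  i=3: a_3=2, p_3 = 2*739 + 73 = 1551, q_3 = 2*81 + 8 = 170.
  i=4: a_4=7, p_4 = 7*1551 + 739 = 11596, q_4 = 7*170 + 81 = 1271.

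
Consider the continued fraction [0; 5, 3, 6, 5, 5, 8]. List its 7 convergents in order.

0/1, 1/5, 3/16, 19/101, 98/521, 509/2706, 4170/22169

Using the convergent recurrence p_i = a_i*p_{i-1} + p_{i-2}, q_i = a_i*q_{i-1} + q_{i-2} with p_{-2}=0, p_{-1}=1, q_{-2}=1, q_{-1}=0:
  i=0: a_0=0, p_0 = 0*1 + 0 = 0, q_0 = 0*0 + 1 = 1.
  i=1: a_1=5, p_1 = 5*0 + 1 = 1, q_1 = 5*1 + 0 = 5.
  i=2: a_2=3, p_2 = 3*1 + 0 = 3, q_2 = 3*5 + 1 = 16.
  i=3: a_3=6, p_3 = 6*3 + 1 = 19, q_3 = 6*16 + 5 = 101.
  i=4: a_4=5, p_4 = 5*19 + 3 = 98, q_4 = 5*101 + 16 = 521.
  i=5: a_5=5, p_5 = 5*98 + 19 = 509, q_5 = 5*521 + 101 = 2706.
  i=6: a_6=8, p_6 = 8*509 + 98 = 4170, q_6 = 8*2706 + 521 = 22169.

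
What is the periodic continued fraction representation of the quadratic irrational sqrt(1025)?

[32; (64)]

Write x_i = (sqrt(1025) + m_i)/d_i with (m_0, d_0) = (0, 1). a_0 = floor(sqrt(1025)) = 32, since 32^2 = 1024 <= 1025 < 1089 = 33^2.
Iterate m_{i+1} = d_i*a_i - m_i, d_{i+1} = (1025 - m_{i+1}^2)/d_i, a_{i+1} = floor((a_0 + m_{i+1})/d_{i+1}):
  m_1 = 1*32 - 0 = 32, d_1 = (1025 - 32^2)/1 = 1/1 = 1, a_1 = floor((32 + 32)/1) = 64.
  m_2 = 1*64 - 32 = 32, d_2 = (1025 - 32^2)/1 = 1/1 = 1: (m_2, d_2) = (m_1, d_1) = (32, 1), so from here the quotient a_1 repeats; the period length is 1.
Hence the expansion of sqrt(1025) is a_0 = 32 followed by the repeating block 64 (period 1).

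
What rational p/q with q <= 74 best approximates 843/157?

Expand x = 843/157 as a continued fraction with the Euclidean algorithm:
  843 = 5*157 + 58, so a_0 = 5.
  157 = 2*58 + 41, so a_1 = 2.
  58 = 1*41 + 17, so a_2 = 1.
  41 = 2*17 + 7, so a_3 = 2.
  17 = 2*7 + 3, so a_4 = 2.
  7 = 2*3 + 1, so a_5 = 2.
  3 = 3*1 + 0, so a_6 = 3.
so x = [5; 2, 1, 2, 2, 2, 3].
Convergents (p_i = a_i*p_{i-1} + p_{i-2}, q_i = a_i*q_{i-1} + q_{i-2} with p_{-2}=0, p_{-1}=1, q_{-2}=1, q_{-1}=0), until the denominator exceeds 74:
  i=0: a_0=5, p_0 = 5*1 + 0 = 5, q_0 = 5*0 + 1 = 1.
  i=1: a_1=2, p_1 = 2*5 + 1 = 11, q_1 = 2*1 + 0 = 2.
  i=2: a_2=1, p_2 = 1*11 + 5 = 16, q_2 = 1*2 + 1 = 3.
  i=3: a_3=2, p_3 = 2*16 + 11 = 43, q_3 = 2*3 + 2 = 8.
  i=4: a_4=2, p_4 = 2*43 + 16 = 102, q_4 = 2*8 + 3 = 19.
  i=5: a_5=2, p_5 = 2*102 + 43 = 247, q_5 = 2*19 + 8 = 46.
  i=6: a_6=3, p_6 = 3*247 + 102 = 843, q_6 = 3*46 + 19 = 157.
q_6 = 157 > 74, so the last convergent with denominator <= 74 is p_5/q_5 = 247/46.
The closest fraction with denominator <= 74 is either p_5/q_5 or the intermediate fraction (k*p_5 + p_4)/(k*q_5 + q_4) with the largest k >= 1 whose denominator stays <= 74; these approach x as k grows, and every other convergent or intermediate fraction in range is farther away.
Largest k: floor((74 - q_4)/q_5) = floor((74 - 19)/46) = 1.
That gives (1*247 + 102)/(1*46 + 19) = 349/65.
Compare the errors: |x - 247/46| = |843*46 - 247*157|/(157*46) = 1/7222, and |x - 349/65| = |843*65 - 349*157|/(157*65) = 2/10205.
Cross-multiplying, 1*10205 = 10205 < 14444 = 2*7222, so 1/7222 is smaller: the convergent 247/46 is closer to x than 349/65.

247/46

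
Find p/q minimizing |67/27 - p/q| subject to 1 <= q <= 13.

5/2

Expand x = 67/27 as a continued fraction with the Euclidean algorithm:
  67 = 2*27 + 13, so a_0 = 2.
  27 = 2*13 + 1, so a_1 = 2.
  13 = 13*1 + 0, so a_2 = 13.
so x = [2; 2, 13].
Convergents (p_i = a_i*p_{i-1} + p_{i-2}, q_i = a_i*q_{i-1} + q_{i-2} with p_{-2}=0, p_{-1}=1, q_{-2}=1, q_{-1}=0), until the denominator exceeds 13:
  i=0: a_0=2, p_0 = 2*1 + 0 = 2, q_0 = 2*0 + 1 = 1.
  i=1: a_1=2, p_1 = 2*2 + 1 = 5, q_1 = 2*1 + 0 = 2.
  i=2: a_2=13, p_2 = 13*5 + 2 = 67, q_2 = 13*2 + 1 = 27.
q_2 = 27 > 13, so the last convergent with denominator <= 13 is p_1/q_1 = 5/2.
The closest fraction with denominator <= 13 is either p_1/q_1 or the intermediate fraction (k*p_1 + p_0)/(k*q_1 + q_0) with the largest k >= 1 whose denominator stays <= 13; these approach x as k grows, and every other convergent or intermediate fraction in range is farther away.
Largest k: floor((13 - q_0)/q_1) = floor((13 - 1)/2) = 6.
That gives (6*5 + 2)/(6*2 + 1) = 32/13.
Compare the errors: |x - 5/2| = |67*2 - 5*27|/(27*2) = 1/54, and |x - 32/13| = |67*13 - 32*27|/(27*13) = 7/351.
Cross-multiplying, 1*351 = 351 < 378 = 7*54, so 1/54 is smaller: the convergent 5/2 is closer to x than 32/13.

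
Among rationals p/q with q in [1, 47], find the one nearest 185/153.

52/43

Expand x = 185/153 as a continued fraction with the Euclidean algorithm:
  185 = 1*153 + 32, so a_0 = 1.
  153 = 4*32 + 25, so a_1 = 4.
  32 = 1*25 + 7, so a_2 = 1.
  25 = 3*7 + 4, so a_3 = 3.
  7 = 1*4 + 3, so a_4 = 1.
  4 = 1*3 + 1, so a_5 = 1.
  3 = 3*1 + 0, so a_6 = 3.
so x = [1; 4, 1, 3, 1, 1, 3].
Convergents (p_i = a_i*p_{i-1} + p_{i-2}, q_i = a_i*q_{i-1} + q_{i-2} with p_{-2}=0, p_{-1}=1, q_{-2}=1, q_{-1}=0), until the denominator exceeds 47:
  i=0: a_0=1, p_0 = 1*1 + 0 = 1, q_0 = 1*0 + 1 = 1.
  i=1: a_1=4, p_1 = 4*1 + 1 = 5, q_1 = 4*1 + 0 = 4.
  i=2: a_2=1, p_2 = 1*5 + 1 = 6, q_2 = 1*4 + 1 = 5.
  i=3: a_3=3, p_3 = 3*6 + 5 = 23, q_3 = 3*5 + 4 = 19.
  i=4: a_4=1, p_4 = 1*23 + 6 = 29, q_4 = 1*19 + 5 = 24.
  i=5: a_5=1, p_5 = 1*29 + 23 = 52, q_5 = 1*24 + 19 = 43.
  i=6: a_6=3, p_6 = 3*52 + 29 = 185, q_6 = 3*43 + 24 = 153.
q_6 = 153 > 47, so the last convergent with denominator <= 47 is p_5/q_5 = 52/43.
The closest fraction with denominator <= 47 is either p_5/q_5 or the intermediate fraction (k*p_5 + p_4)/(k*q_5 + q_4) with the largest k >= 1 whose denominator stays <= 47; these approach x as k grows, and every other convergent or intermediate fraction in range is farther away.
Largest k: floor((47 - q_4)/q_5) = floor((47 - 24)/43) = 0.
Since k = 0, no intermediate fraction beyond p_5/q_5 has denominator <= 47, so the convergent 52/43 is the closest (its error is |185*43 - 52*153|/(153*43) = 1/6579).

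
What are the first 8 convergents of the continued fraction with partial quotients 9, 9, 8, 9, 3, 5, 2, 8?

9/1, 82/9, 665/73, 6067/666, 18866/2071, 100397/11021, 219660/24113, 1857677/203925

Using the convergent recurrence p_i = a_i*p_{i-1} + p_{i-2}, q_i = a_i*q_{i-1} + q_{i-2} with p_{-2}=0, p_{-1}=1, q_{-2}=1, q_{-1}=0:
  i=0: a_0=9, p_0 = 9*1 + 0 = 9, q_0 = 9*0 + 1 = 1.
  i=1: a_1=9, p_1 = 9*9 + 1 = 82, q_1 = 9*1 + 0 = 9.
  i=2: a_2=8, p_2 = 8*82 + 9 = 665, q_2 = 8*9 + 1 = 73.
  i=3: a_3=9, p_3 = 9*665 + 82 = 6067, q_3 = 9*73 + 9 = 666.
  i=4: a_4=3, p_4 = 3*6067 + 665 = 18866, q_4 = 3*666 + 73 = 2071.
  i=5: a_5=5, p_5 = 5*18866 + 6067 = 100397, q_5 = 5*2071 + 666 = 11021.
  i=6: a_6=2, p_6 = 2*100397 + 18866 = 219660, q_6 = 2*11021 + 2071 = 24113.
  i=7: a_7=8, p_7 = 8*219660 + 100397 = 1857677, q_7 = 8*24113 + 11021 = 203925.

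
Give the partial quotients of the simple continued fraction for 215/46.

[4; 1, 2, 15]

Run the Euclidean algorithm on 215 and 46; the successive quotients are the partial quotients a_0, a_1, ... (each step inverts the fractional part left over by the previous one):
  215 = 4*46 + 31, so a_0 = 4.
  46 = 1*31 + 15, so a_1 = 1.
  31 = 2*15 + 1, so a_2 = 2.
  15 = 15*1 + 0, so a_3 = 15.
The remainder reaches 0 after 4 divisions, so the expansion has 4 partial quotients, read off in order.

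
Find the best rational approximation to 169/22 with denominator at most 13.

Expand x = 169/22 as a continued fraction with the Euclidean algorithm:
  169 = 7*22 + 15, so a_0 = 7.
  22 = 1*15 + 7, so a_1 = 1.
  15 = 2*7 + 1, so a_2 = 2.
  7 = 7*1 + 0, so a_3 = 7.
so x = [7; 1, 2, 7].
Convergents (p_i = a_i*p_{i-1} + p_{i-2}, q_i = a_i*q_{i-1} + q_{i-2} with p_{-2}=0, p_{-1}=1, q_{-2}=1, q_{-1}=0), until the denominator exceeds 13:
  i=0: a_0=7, p_0 = 7*1 + 0 = 7, q_0 = 7*0 + 1 = 1.
  i=1: a_1=1, p_1 = 1*7 + 1 = 8, q_1 = 1*1 + 0 = 1.
  i=2: a_2=2, p_2 = 2*8 + 7 = 23, q_2 = 2*1 + 1 = 3.
  i=3: a_3=7, p_3 = 7*23 + 8 = 169, q_3 = 7*3 + 1 = 22.
q_3 = 22 > 13, so the last convergent with denominator <= 13 is p_2/q_2 = 23/3.
The closest fraction with denominator <= 13 is either p_2/q_2 or the intermediate fraction (k*p_2 + p_1)/(k*q_2 + q_1) with the largest k >= 1 whose denominator stays <= 13; these approach x as k grows, and every other convergent or intermediate fraction in range is farther away.
Largest k: floor((13 - q_1)/q_2) = floor((13 - 1)/3) = 4.
That gives (4*23 + 8)/(4*3 + 1) = 100/13.
Compare the errors: |x - 23/3| = |169*3 - 23*22|/(22*3) = 1/66, and |x - 100/13| = |169*13 - 100*22|/(22*13) = 3/286.
Cross-multiplying, 3*66 = 198 < 286 = 1*286, so 3/286 is smaller: the intermediate fraction 100/13 is closer to x than 23/3.

100/13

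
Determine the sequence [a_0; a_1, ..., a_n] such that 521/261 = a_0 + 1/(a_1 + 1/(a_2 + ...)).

[1; 1, 260]

Run the Euclidean algorithm on 521 and 261; the successive quotients are the partial quotients a_0, a_1, ... (each step inverts the fractional part left over by the previous one):
  521 = 1*261 + 260, so a_0 = 1.
  261 = 1*260 + 1, so a_1 = 1.
  260 = 260*1 + 0, so a_2 = 260.
The remainder reaches 0 after 3 divisions, so the expansion has 3 partial quotients, read off in order.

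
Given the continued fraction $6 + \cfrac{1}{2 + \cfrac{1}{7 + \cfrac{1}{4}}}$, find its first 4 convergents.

6/1, 13/2, 97/15, 401/62

Using the convergent recurrence p_i = a_i*p_{i-1} + p_{i-2}, q_i = a_i*q_{i-1} + q_{i-2} with p_{-2}=0, p_{-1}=1, q_{-2}=1, q_{-1}=0:
  i=0: a_0=6, p_0 = 6*1 + 0 = 6, q_0 = 6*0 + 1 = 1.
  i=1: a_1=2, p_1 = 2*6 + 1 = 13, q_1 = 2*1 + 0 = 2.
  i=2: a_2=7, p_2 = 7*13 + 6 = 97, q_2 = 7*2 + 1 = 15.
  i=3: a_3=4, p_3 = 4*97 + 13 = 401, q_3 = 4*15 + 2 = 62.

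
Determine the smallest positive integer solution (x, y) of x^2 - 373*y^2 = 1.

(x, y) = (52387849, 2712540)

First expand sqrt(373) as a continued fraction. With x_i = (sqrt(373) + m_i)/d_i and (m_0, d_0) = (0, 1): a_0 = floor(sqrt(373)) = 19, since 19^2 = 361 <= 373 < 400 = 20^2.
Iterate m_{i+1} = d_i*a_i - m_i, d_{i+1} = (373 - m_{i+1}^2)/d_i, a_{i+1} = floor((a_0 + m_{i+1})/d_{i+1}):
  m_1 = 1*19 - 0 = 19, d_1 = (373 - 19^2)/1 = 12/1 = 12, a_1 = floor((19 + 19)/12) = 3.
  m_2 = 12*3 - 19 = 17, d_2 = (373 - 17^2)/12 = 84/12 = 7, a_2 = floor((19 + 17)/7) = 5.
  m_3 = 7*5 - 17 = 18, d_3 = (373 - 18^2)/7 = 49/7 = 7, a_3 = floor((19 + 18)/7) = 5.
  m_4 = 7*5 - 18 = 17, d_4 = (373 - 17^2)/7 = 84/7 = 12, a_4 = floor((19 + 17)/12) = 3.
  m_5 = 12*3 - 17 = 19, d_5 = (373 - 19^2)/12 = 12/12 = 1, a_5 = floor((19 + 19)/1) = 38.
  m_6 = 1*38 - 19 = 19, d_6 = (373 - 19^2)/1 = 12/1 = 12: (m_6, d_6) = (m_1, d_1) = (19, 12), so from here the quotients repeat a_1, ..., a_5; the period length is 5.
So sqrt(373) = [19; (3, 5, 5, 3, 38)] with period length k = 5.
k is odd, so (p_{k-1}, q_{k-1}) only solves x^2 - 373y^2 = -1 and the fundamental solution of x^2 - 373y^2 = 1 is (p_{2k-1}, q_{2k-1}) = (p_9, q_9); compute convergents through index 9, running through the period twice.
Convergents (p_i = a_i*p_{i-1} + p_{i-2}, q_i = a_i*q_{i-1} + q_{i-2} with p_{-2}=0, p_{-1}=1, q_{-2}=1, q_{-1}=0):
  i=0: a_0=19, p_0 = 19*1 + 0 = 19, q_0 = 19*0 + 1 = 1.
  i=1: a_1=3, p_1 = 3*19 + 1 = 58, q_1 = 3*1 + 0 = 3.
  i=2: a_2=5, p_2 = 5*58 + 19 = 309, q_2 = 5*3 + 1 = 16.
  i=3: a_3=5, p_3 = 5*309 + 58 = 1603, q_3 = 5*16 + 3 = 83.
  i=4: a_4=3, p_4 = 3*1603 + 309 = 5118, q_4 = 3*83 + 16 = 265.
  i=5: a_5=38, p_5 = 38*5118 + 1603 = 196087, q_5 = 38*265 + 83 = 10153.
  i=6: a_6=3, p_6 = 3*196087 + 5118 = 593379, q_6 = 3*10153 + 265 = 30724.
  i=7: a_7=5, p_7 = 5*593379 + 196087 = 3162982, q_7 = 5*30724 + 10153 = 163773.
  i=8: a_8=5, p_8 = 5*3162982 + 593379 = 16408289, q_8 = 5*163773 + 30724 = 849589.
  i=9: a_9=3, p_9 = 3*16408289 + 3162982 = 52387849, q_9 = 3*849589 + 163773 = 2712540.
Indeed p_4^2 - 373*q_4^2 = 26193924 - 26193925 = -1, not +1.
Check: 52387849^2 - 373*2712540^2 = 2744486722846801 - 2744486722846800 = 1, so (x, y) = (52387849, 2712540) solves the equation, and by the theorem it is the least positive solution.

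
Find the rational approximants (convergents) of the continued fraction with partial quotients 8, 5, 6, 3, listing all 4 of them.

Using the convergent recurrence p_i = a_i*p_{i-1} + p_{i-2}, q_i = a_i*q_{i-1} + q_{i-2} with p_{-2}=0, p_{-1}=1, q_{-2}=1, q_{-1}=0:
  i=0: a_0=8, p_0 = 8*1 + 0 = 8, q_0 = 8*0 + 1 = 1.
  i=1: a_1=5, p_1 = 5*8 + 1 = 41, q_1 = 5*1 + 0 = 5.
  i=2: a_2=6, p_2 = 6*41 + 8 = 254, q_2 = 6*5 + 1 = 31.
  i=3: a_3=3, p_3 = 3*254 + 41 = 803, q_3 = 3*31 + 5 = 98.

8/1, 41/5, 254/31, 803/98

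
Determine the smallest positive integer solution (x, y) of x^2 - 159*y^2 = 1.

First expand sqrt(159) as a continued fraction. With x_i = (sqrt(159) + m_i)/d_i and (m_0, d_0) = (0, 1): a_0 = floor(sqrt(159)) = 12, since 12^2 = 144 <= 159 < 169 = 13^2.
Iterate m_{i+1} = d_i*a_i - m_i, d_{i+1} = (159 - m_{i+1}^2)/d_i, a_{i+1} = floor((a_0 + m_{i+1})/d_{i+1}):
  m_1 = 1*12 - 0 = 12, d_1 = (159 - 12^2)/1 = 15/1 = 15, a_1 = floor((12 + 12)/15) = 1.
  m_2 = 15*1 - 12 = 3, d_2 = (159 - 3^2)/15 = 150/15 = 10, a_2 = floor((12 + 3)/10) = 1.
  m_3 = 10*1 - 3 = 7, d_3 = (159 - 7^2)/10 = 110/10 = 11, a_3 = floor((12 + 7)/11) = 1.
  m_4 = 11*1 - 7 = 4, d_4 = (159 - 4^2)/11 = 143/11 = 13, a_4 = floor((12 + 4)/13) = 1.
  m_5 = 13*1 - 4 = 9, d_5 = (159 - 9^2)/13 = 78/13 = 6, a_5 = floor((12 + 9)/6) = 3.
  m_6 = 6*3 - 9 = 9, d_6 = (159 - 9^2)/6 = 78/6 = 13, a_6 = floor((12 + 9)/13) = 1.
  m_7 = 13*1 - 9 = 4, d_7 = (159 - 4^2)/13 = 143/13 = 11, a_7 = floor((12 + 4)/11) = 1.
  m_8 = 11*1 - 4 = 7, d_8 = (159 - 7^2)/11 = 110/11 = 10, a_8 = floor((12 + 7)/10) = 1.
  m_9 = 10*1 - 7 = 3, d_9 = (159 - 3^2)/10 = 150/10 = 15, a_9 = floor((12 + 3)/15) = 1.
  m_10 = 15*1 - 3 = 12, d_10 = (159 - 12^2)/15 = 15/15 = 1, a_10 = floor((12 + 12)/1) = 24.
  m_11 = 1*24 - 12 = 12, d_11 = (159 - 12^2)/1 = 15/1 = 15: (m_11, d_11) = (m_1, d_1) = (12, 15), so from here the quotients repeat a_1, ..., a_10; the period length is 10.
So sqrt(159) = [12; (1, 1, 1, 1, 3, 1, 1, 1, 1, 24)] with period length k = 10.
k is even, so the fundamental solution of x^2 - 159y^2 = 1 is (p_{k-1}, q_{k-1}) = (p_9, q_9); compute convergents through index 9.
Convergents (p_i = a_i*p_{i-1} + p_{i-2}, q_i = a_i*q_{i-1} + q_{i-2} with p_{-2}=0, p_{-1}=1, q_{-2}=1, q_{-1}=0):
  i=0: a_0=12, p_0 = 12*1 + 0 = 12, q_0 = 12*0 + 1 = 1.
  i=1: a_1=1, p_1 = 1*12 + 1 = 13, q_1 = 1*1 + 0 = 1.
  i=2: a_2=1, p_2 = 1*13 + 12 = 25, q_2 = 1*1 + 1 = 2.
  i=3: a_3=1, p_3 = 1*25 + 13 = 38, q_3 = 1*2 + 1 = 3.
  i=4: a_4=1, p_4 = 1*38 + 25 = 63, q_4 = 1*3 + 2 = 5.
  i=5: a_5=3, p_5 = 3*63 + 38 = 227, q_5 = 3*5 + 3 = 18.
  i=6: a_6=1, p_6 = 1*227 + 63 = 290, q_6 = 1*18 + 5 = 23.
  i=7: a_7=1, p_7 = 1*290 + 227 = 517, q_7 = 1*23 + 18 = 41.
  i=8: a_8=1, p_8 = 1*517 + 290 = 807, q_8 = 1*41 + 23 = 64.
  i=9: a_9=1, p_9 = 1*807 + 517 = 1324, q_9 = 1*64 + 41 = 105.
Check: 1324^2 - 159*105^2 = 1752976 - 1752975 = 1, so (x, y) = (1324, 105) solves the equation, and by the theorem it is the least positive solution.

(x, y) = (1324, 105)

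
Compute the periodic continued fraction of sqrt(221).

[14; (1, 6, 2, 6, 1, 28)]

Write x_i = (sqrt(221) + m_i)/d_i with (m_0, d_0) = (0, 1). a_0 = floor(sqrt(221)) = 14, since 14^2 = 196 <= 221 < 225 = 15^2.
Iterate m_{i+1} = d_i*a_i - m_i, d_{i+1} = (221 - m_{i+1}^2)/d_i, a_{i+1} = floor((a_0 + m_{i+1})/d_{i+1}):
  m_1 = 1*14 - 0 = 14, d_1 = (221 - 14^2)/1 = 25/1 = 25, a_1 = floor((14 + 14)/25) = 1.
  m_2 = 25*1 - 14 = 11, d_2 = (221 - 11^2)/25 = 100/25 = 4, a_2 = floor((14 + 11)/4) = 6.
  m_3 = 4*6 - 11 = 13, d_3 = (221 - 13^2)/4 = 52/4 = 13, a_3 = floor((14 + 13)/13) = 2.
  m_4 = 13*2 - 13 = 13, d_4 = (221 - 13^2)/13 = 52/13 = 4, a_4 = floor((14 + 13)/4) = 6.
  m_5 = 4*6 - 13 = 11, d_5 = (221 - 11^2)/4 = 100/4 = 25, a_5 = floor((14 + 11)/25) = 1.
  m_6 = 25*1 - 11 = 14, d_6 = (221 - 14^2)/25 = 25/25 = 1, a_6 = floor((14 + 14)/1) = 28.
  m_7 = 1*28 - 14 = 14, d_7 = (221 - 14^2)/1 = 25/1 = 25: (m_7, d_7) = (m_1, d_1) = (14, 25), so from here the quotients repeat a_1, ..., a_6; the period length is 6.
Hence the expansion of sqrt(221) is a_0 = 14 followed by the repeating block 1, 6, 2, 6, 1, 28 (period 6).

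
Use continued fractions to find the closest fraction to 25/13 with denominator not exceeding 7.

13/7

Expand x = 25/13 as a continued fraction with the Euclidean algorithm:
  25 = 1*13 + 12, so a_0 = 1.
  13 = 1*12 + 1, so a_1 = 1.
  12 = 12*1 + 0, so a_2 = 12.
so x = [1; 1, 12].
Convergents (p_i = a_i*p_{i-1} + p_{i-2}, q_i = a_i*q_{i-1} + q_{i-2} with p_{-2}=0, p_{-1}=1, q_{-2}=1, q_{-1}=0), until the denominator exceeds 7:
  i=0: a_0=1, p_0 = 1*1 + 0 = 1, q_0 = 1*0 + 1 = 1.
  i=1: a_1=1, p_1 = 1*1 + 1 = 2, q_1 = 1*1 + 0 = 1.
  i=2: a_2=12, p_2 = 12*2 + 1 = 25, q_2 = 12*1 + 1 = 13.
q_2 = 13 > 7, so the last convergent with denominator <= 7 is p_1/q_1 = 2/1.
The closest fraction with denominator <= 7 is either p_1/q_1 or the intermediate fraction (k*p_1 + p_0)/(k*q_1 + q_0) with the largest k >= 1 whose denominator stays <= 7; these approach x as k grows, and every other convergent or intermediate fraction in range is farther away.
Largest k: floor((7 - q_0)/q_1) = floor((7 - 1)/1) = 6.
That gives (6*2 + 1)/(6*1 + 1) = 13/7.
Compare the errors: |x - 2/1| = |25*1 - 2*13|/(13*1) = 1/13, and |x - 13/7| = |25*7 - 13*13|/(13*7) = 6/91.
Cross-multiplying, 6*13 = 78 < 91 = 1*91, so 6/91 is smaller: the intermediate fraction 13/7 is closer to x than 2/1.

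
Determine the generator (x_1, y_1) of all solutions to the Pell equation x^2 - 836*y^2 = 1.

First expand sqrt(836) as a continued fraction. With x_i = (sqrt(836) + m_i)/d_i and (m_0, d_0) = (0, 1): a_0 = floor(sqrt(836)) = 28, since 28^2 = 784 <= 836 < 841 = 29^2.
Iterate m_{i+1} = d_i*a_i - m_i, d_{i+1} = (836 - m_{i+1}^2)/d_i, a_{i+1} = floor((a_0 + m_{i+1})/d_{i+1}):
  m_1 = 1*28 - 0 = 28, d_1 = (836 - 28^2)/1 = 52/1 = 52, a_1 = floor((28 + 28)/52) = 1.
  m_2 = 52*1 - 28 = 24, d_2 = (836 - 24^2)/52 = 260/52 = 5, a_2 = floor((28 + 24)/5) = 10.
  m_3 = 5*10 - 24 = 26, d_3 = (836 - 26^2)/5 = 160/5 = 32, a_3 = floor((28 + 26)/32) = 1.
  m_4 = 32*1 - 26 = 6, d_4 = (836 - 6^2)/32 = 800/32 = 25, a_4 = floor((28 + 6)/25) = 1.
  m_5 = 25*1 - 6 = 19, d_5 = (836 - 19^2)/25 = 475/25 = 19, a_5 = floor((28 + 19)/19) = 2.
  m_6 = 19*2 - 19 = 19, d_6 = (836 - 19^2)/19 = 475/19 = 25, a_6 = floor((28 + 19)/25) = 1.
  m_7 = 25*1 - 19 = 6, d_7 = (836 - 6^2)/25 = 800/25 = 32, a_7 = floor((28 + 6)/32) = 1.
  m_8 = 32*1 - 6 = 26, d_8 = (836 - 26^2)/32 = 160/32 = 5, a_8 = floor((28 + 26)/5) = 10.
  m_9 = 5*10 - 26 = 24, d_9 = (836 - 24^2)/5 = 260/5 = 52, a_9 = floor((28 + 24)/52) = 1.
  m_10 = 52*1 - 24 = 28, d_10 = (836 - 28^2)/52 = 52/52 = 1, a_10 = floor((28 + 28)/1) = 56.
  m_11 = 1*56 - 28 = 28, d_11 = (836 - 28^2)/1 = 52/1 = 52: (m_11, d_11) = (m_1, d_1) = (28, 52), so from here the quotients repeat a_1, ..., a_10; the period length is 10.
So sqrt(836) = [28; (1, 10, 1, 1, 2, 1, 1, 10, 1, 56)] with period length k = 10.
k is even, so the fundamental solution of x^2 - 836y^2 = 1 is (p_{k-1}, q_{k-1}) = (p_9, q_9); compute convergents through index 9.
Convergents (p_i = a_i*p_{i-1} + p_{i-2}, q_i = a_i*q_{i-1} + q_{i-2} with p_{-2}=0, p_{-1}=1, q_{-2}=1, q_{-1}=0):
  i=0: a_0=28, p_0 = 28*1 + 0 = 28, q_0 = 28*0 + 1 = 1.
  i=1: a_1=1, p_1 = 1*28 + 1 = 29, q_1 = 1*1 + 0 = 1.
  i=2: a_2=10, p_2 = 10*29 + 28 = 318, q_2 = 10*1 + 1 = 11.
  i=3: a_3=1, p_3 = 1*318 + 29 = 347, q_3 = 1*11 + 1 = 12.
  i=4: a_4=1, p_4 = 1*347 + 318 = 665, q_4 = 1*12 + 11 = 23.
  i=5: a_5=2, p_5 = 2*665 + 347 = 1677, q_5 = 2*23 + 12 = 58.
  i=6: a_6=1, p_6 = 1*1677 + 665 = 2342, q_6 = 1*58 + 23 = 81.
  i=7: a_7=1, p_7 = 1*2342 + 1677 = 4019, q_7 = 1*81 + 58 = 139.
  i=8: a_8=10, p_8 = 10*4019 + 2342 = 42532, q_8 = 10*139 + 81 = 1471.
  i=9: a_9=1, p_9 = 1*42532 + 4019 = 46551, q_9 = 1*1471 + 139 = 1610.
Check: 46551^2 - 836*1610^2 = 2166995601 - 2166995600 = 1, so (x, y) = (46551, 1610) solves the equation, and by the theorem it is the least positive solution.

(x, y) = (46551, 1610)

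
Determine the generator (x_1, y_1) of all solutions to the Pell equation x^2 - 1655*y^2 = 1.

First expand sqrt(1655) as a continued fraction. With x_i = (sqrt(1655) + m_i)/d_i and (m_0, d_0) = (0, 1): a_0 = floor(sqrt(1655)) = 40, since 40^2 = 1600 <= 1655 < 1681 = 41^2.
Iterate m_{i+1} = d_i*a_i - m_i, d_{i+1} = (1655 - m_{i+1}^2)/d_i, a_{i+1} = floor((a_0 + m_{i+1})/d_{i+1}):
  m_1 = 1*40 - 0 = 40, d_1 = (1655 - 40^2)/1 = 55/1 = 55, a_1 = floor((40 + 40)/55) = 1.
  m_2 = 55*1 - 40 = 15, d_2 = (1655 - 15^2)/55 = 1430/55 = 26, a_2 = floor((40 + 15)/26) = 2.
  m_3 = 26*2 - 15 = 37, d_3 = (1655 - 37^2)/26 = 286/26 = 11, a_3 = floor((40 + 37)/11) = 7.
  m_4 = 11*7 - 37 = 40, d_4 = (1655 - 40^2)/11 = 55/11 = 5, a_4 = floor((40 + 40)/5) = 16.
  m_5 = 5*16 - 40 = 40, d_5 = (1655 - 40^2)/5 = 55/5 = 11, a_5 = floor((40 + 40)/11) = 7.
  m_6 = 11*7 - 40 = 37, d_6 = (1655 - 37^2)/11 = 286/11 = 26, a_6 = floor((40 + 37)/26) = 2.
  m_7 = 26*2 - 37 = 15, d_7 = (1655 - 15^2)/26 = 1430/26 = 55, a_7 = floor((40 + 15)/55) = 1.
  m_8 = 55*1 - 15 = 40, d_8 = (1655 - 40^2)/55 = 55/55 = 1, a_8 = floor((40 + 40)/1) = 80.
  m_9 = 1*80 - 40 = 40, d_9 = (1655 - 40^2)/1 = 55/1 = 55: (m_9, d_9) = (m_1, d_1) = (40, 55), so from here the quotients repeat a_1, ..., a_8; the period length is 8.
So sqrt(1655) = [40; (1, 2, 7, 16, 7, 2, 1, 80)] with period length k = 8.
k is even, so the fundamental solution of x^2 - 1655y^2 = 1 is (p_{k-1}, q_{k-1}) = (p_7, q_7); compute convergents through index 7.
Convergents (p_i = a_i*p_{i-1} + p_{i-2}, q_i = a_i*q_{i-1} + q_{i-2} with p_{-2}=0, p_{-1}=1, q_{-2}=1, q_{-1}=0):
  i=0: a_0=40, p_0 = 40*1 + 0 = 40, q_0 = 40*0 + 1 = 1.
  i=1: a_1=1, p_1 = 1*40 + 1 = 41, q_1 = 1*1 + 0 = 1.
  i=2: a_2=2, p_2 = 2*41 + 40 = 122, q_2 = 2*1 + 1 = 3.
  i=3: a_3=7, p_3 = 7*122 + 41 = 895, q_3 = 7*3 + 1 = 22.
  i=4: a_4=16, p_4 = 16*895 + 122 = 14442, q_4 = 16*22 + 3 = 355.
  i=5: a_5=7, p_5 = 7*14442 + 895 = 101989, q_5 = 7*355 + 22 = 2507.
  i=6: a_6=2, p_6 = 2*101989 + 14442 = 218420, q_6 = 2*2507 + 355 = 5369.
  i=7: a_7=1, p_7 = 1*218420 + 101989 = 320409, q_7 = 1*5369 + 2507 = 7876.
Check: 320409^2 - 1655*7876^2 = 102661927281 - 102661927280 = 1, so (x, y) = (320409, 7876) solves the equation, and by the theorem it is the least positive solution.

(x, y) = (320409, 7876)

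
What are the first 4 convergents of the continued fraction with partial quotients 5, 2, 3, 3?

5/1, 11/2, 38/7, 125/23

Using the convergent recurrence p_i = a_i*p_{i-1} + p_{i-2}, q_i = a_i*q_{i-1} + q_{i-2} with p_{-2}=0, p_{-1}=1, q_{-2}=1, q_{-1}=0:
  i=0: a_0=5, p_0 = 5*1 + 0 = 5, q_0 = 5*0 + 1 = 1.
  i=1: a_1=2, p_1 = 2*5 + 1 = 11, q_1 = 2*1 + 0 = 2.
  i=2: a_2=3, p_2 = 3*11 + 5 = 38, q_2 = 3*2 + 1 = 7.
  i=3: a_3=3, p_3 = 3*38 + 11 = 125, q_3 = 3*7 + 2 = 23.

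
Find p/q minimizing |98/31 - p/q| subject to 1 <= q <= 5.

16/5

Expand x = 98/31 as a continued fraction with the Euclidean algorithm:
  98 = 3*31 + 5, so a_0 = 3.
  31 = 6*5 + 1, so a_1 = 6.
  5 = 5*1 + 0, so a_2 = 5.
so x = [3; 6, 5].
Convergents (p_i = a_i*p_{i-1} + p_{i-2}, q_i = a_i*q_{i-1} + q_{i-2} with p_{-2}=0, p_{-1}=1, q_{-2}=1, q_{-1}=0), until the denominator exceeds 5:
  i=0: a_0=3, p_0 = 3*1 + 0 = 3, q_0 = 3*0 + 1 = 1.
  i=1: a_1=6, p_1 = 6*3 + 1 = 19, q_1 = 6*1 + 0 = 6.
q_1 = 6 > 5, so the last convergent with denominator <= 5 is p_0/q_0 = 3/1.
The closest fraction with denominator <= 5 is either p_0/q_0 or the intermediate fraction (k*p_0 + p_{-1})/(k*q_0 + q_{-1}) with the largest k >= 1 whose denominator stays <= 5; these approach x as k grows, and every other convergent or intermediate fraction in range is farther away.
Largest k: floor((5 - q_{-1})/q_0) = floor((5 - 0)/1) = 5 (using the seeds p_{-1} = 1, q_{-1} = 0).
That gives (5*3 + 1)/(5*1 + 0) = 16/5.
Compare the errors: |x - 3/1| = |98*1 - 3*31|/(31*1) = 5/31, and |x - 16/5| = |98*5 - 16*31|/(31*5) = 6/155.
Cross-multiplying, 6*31 = 186 < 775 = 5*155, so 6/155 is smaller: the intermediate fraction 16/5 is closer to x than 3/1.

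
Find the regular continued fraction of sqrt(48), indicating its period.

[6; (1, 12)]

Write x_i = (sqrt(48) + m_i)/d_i with (m_0, d_0) = (0, 1). a_0 = floor(sqrt(48)) = 6, since 6^2 = 36 <= 48 < 49 = 7^2.
Iterate m_{i+1} = d_i*a_i - m_i, d_{i+1} = (48 - m_{i+1}^2)/d_i, a_{i+1} = floor((a_0 + m_{i+1})/d_{i+1}):
  m_1 = 1*6 - 0 = 6, d_1 = (48 - 6^2)/1 = 12/1 = 12, a_1 = floor((6 + 6)/12) = 1.
  m_2 = 12*1 - 6 = 6, d_2 = (48 - 6^2)/12 = 12/12 = 1, a_2 = floor((6 + 6)/1) = 12.
  m_3 = 1*12 - 6 = 6, d_3 = (48 - 6^2)/1 = 12/1 = 12: (m_3, d_3) = (m_1, d_1) = (6, 12), so from here the quotients repeat a_1, a_2; the period length is 2.
Hence the expansion of sqrt(48) is a_0 = 6 followed by the repeating block 1, 12 (period 2).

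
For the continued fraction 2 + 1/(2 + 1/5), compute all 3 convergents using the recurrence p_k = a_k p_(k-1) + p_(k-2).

Using the convergent recurrence p_i = a_i*p_{i-1} + p_{i-2}, q_i = a_i*q_{i-1} + q_{i-2} with p_{-2}=0, p_{-1}=1, q_{-2}=1, q_{-1}=0:
  i=0: a_0=2, p_0 = 2*1 + 0 = 2, q_0 = 2*0 + 1 = 1.
  i=1: a_1=2, p_1 = 2*2 + 1 = 5, q_1 = 2*1 + 0 = 2.
  i=2: a_2=5, p_2 = 5*5 + 2 = 27, q_2 = 5*2 + 1 = 11.

2/1, 5/2, 27/11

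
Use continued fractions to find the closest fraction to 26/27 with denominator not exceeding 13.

1/1

Expand x = 26/27 as a continued fraction with the Euclidean algorithm:
  26 = 0*27 + 26, so a_0 = 0.
  27 = 1*26 + 1, so a_1 = 1.
  26 = 26*1 + 0, so a_2 = 26.
so x = [0; 1, 26].
Convergents (p_i = a_i*p_{i-1} + p_{i-2}, q_i = a_i*q_{i-1} + q_{i-2} with p_{-2}=0, p_{-1}=1, q_{-2}=1, q_{-1}=0), until the denominator exceeds 13:
  i=0: a_0=0, p_0 = 0*1 + 0 = 0, q_0 = 0*0 + 1 = 1.
  i=1: a_1=1, p_1 = 1*0 + 1 = 1, q_1 = 1*1 + 0 = 1.
  i=2: a_2=26, p_2 = 26*1 + 0 = 26, q_2 = 26*1 + 1 = 27.
q_2 = 27 > 13, so the last convergent with denominator <= 13 is p_1/q_1 = 1/1.
The closest fraction with denominator <= 13 is either p_1/q_1 or the intermediate fraction (k*p_1 + p_0)/(k*q_1 + q_0) with the largest k >= 1 whose denominator stays <= 13; these approach x as k grows, and every other convergent or intermediate fraction in range is farther away.
Largest k: floor((13 - q_0)/q_1) = floor((13 - 1)/1) = 12.
That gives (12*1 + 0)/(12*1 + 1) = 12/13.
Compare the errors: |x - 1/1| = |26*1 - 1*27|/(27*1) = 1/27, and |x - 12/13| = |26*13 - 12*27|/(27*13) = 14/351.
Cross-multiplying, 1*351 = 351 < 378 = 14*27, so 1/27 is smaller: the convergent 1/1 is closer to x than 12/13.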